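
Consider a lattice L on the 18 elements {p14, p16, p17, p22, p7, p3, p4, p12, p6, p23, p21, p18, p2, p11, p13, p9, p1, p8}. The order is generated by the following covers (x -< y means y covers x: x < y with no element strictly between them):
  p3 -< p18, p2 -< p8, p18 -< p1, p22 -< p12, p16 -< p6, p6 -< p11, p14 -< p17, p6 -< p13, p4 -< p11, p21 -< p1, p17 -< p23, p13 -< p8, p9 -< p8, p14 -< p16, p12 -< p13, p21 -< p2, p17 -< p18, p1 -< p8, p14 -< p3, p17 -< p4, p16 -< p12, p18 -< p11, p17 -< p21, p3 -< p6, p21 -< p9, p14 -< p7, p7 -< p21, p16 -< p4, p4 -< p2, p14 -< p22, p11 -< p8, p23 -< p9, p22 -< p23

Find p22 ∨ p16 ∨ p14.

p12

Common upper bounds of {p22, p16, p14}: p12, p13, p8.
The least among these is p12.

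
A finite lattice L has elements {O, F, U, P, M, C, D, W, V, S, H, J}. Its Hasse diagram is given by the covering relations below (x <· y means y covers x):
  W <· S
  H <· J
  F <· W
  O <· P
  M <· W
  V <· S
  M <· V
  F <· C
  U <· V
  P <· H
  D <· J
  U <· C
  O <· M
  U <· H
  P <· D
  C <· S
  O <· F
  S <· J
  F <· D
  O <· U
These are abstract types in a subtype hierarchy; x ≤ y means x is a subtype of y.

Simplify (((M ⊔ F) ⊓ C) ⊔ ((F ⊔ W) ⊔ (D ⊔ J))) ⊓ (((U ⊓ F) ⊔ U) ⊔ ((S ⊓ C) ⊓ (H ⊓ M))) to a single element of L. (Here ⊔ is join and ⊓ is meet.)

U

M ∨ F = W
W ∧ C = F
F ∨ W = W
D ∨ J = J
W ∨ J = J
F ∨ J = J
U ∧ F = O
O ∨ U = U
S ∧ C = C
H ∧ M = O
C ∧ O = O
U ∨ O = U
J ∧ U = U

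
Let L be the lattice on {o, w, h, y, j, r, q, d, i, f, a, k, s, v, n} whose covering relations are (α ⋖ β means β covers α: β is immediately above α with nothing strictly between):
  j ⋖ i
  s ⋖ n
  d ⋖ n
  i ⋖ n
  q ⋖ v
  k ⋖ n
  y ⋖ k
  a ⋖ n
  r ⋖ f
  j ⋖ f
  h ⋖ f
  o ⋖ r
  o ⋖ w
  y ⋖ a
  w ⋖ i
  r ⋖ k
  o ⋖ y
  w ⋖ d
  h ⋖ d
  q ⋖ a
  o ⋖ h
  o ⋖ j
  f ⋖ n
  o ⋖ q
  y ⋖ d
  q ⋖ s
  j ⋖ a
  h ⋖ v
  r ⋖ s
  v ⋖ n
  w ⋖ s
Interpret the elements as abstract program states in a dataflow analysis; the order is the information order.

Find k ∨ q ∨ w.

Common upper bounds of {k, q, w}: n.
The least among these is n.

n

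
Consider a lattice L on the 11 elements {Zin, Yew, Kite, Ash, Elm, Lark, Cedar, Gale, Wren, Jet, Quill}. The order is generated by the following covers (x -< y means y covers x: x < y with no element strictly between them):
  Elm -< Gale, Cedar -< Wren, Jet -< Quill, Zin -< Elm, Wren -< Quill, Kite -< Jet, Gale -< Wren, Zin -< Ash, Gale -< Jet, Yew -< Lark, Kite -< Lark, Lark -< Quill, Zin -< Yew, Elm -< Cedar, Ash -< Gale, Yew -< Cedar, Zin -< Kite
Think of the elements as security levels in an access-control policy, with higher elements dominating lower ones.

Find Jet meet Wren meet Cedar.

Elm

Common lower bounds of {Jet, Wren, Cedar}: Elm, Zin.
The greatest among these is Elm.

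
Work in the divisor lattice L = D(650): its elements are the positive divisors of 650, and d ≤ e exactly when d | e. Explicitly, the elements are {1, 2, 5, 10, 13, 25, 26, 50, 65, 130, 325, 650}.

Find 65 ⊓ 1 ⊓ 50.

1

In the divisibility order, the meet is the greatest common divisor: gcd(65, 1, 50) = 1.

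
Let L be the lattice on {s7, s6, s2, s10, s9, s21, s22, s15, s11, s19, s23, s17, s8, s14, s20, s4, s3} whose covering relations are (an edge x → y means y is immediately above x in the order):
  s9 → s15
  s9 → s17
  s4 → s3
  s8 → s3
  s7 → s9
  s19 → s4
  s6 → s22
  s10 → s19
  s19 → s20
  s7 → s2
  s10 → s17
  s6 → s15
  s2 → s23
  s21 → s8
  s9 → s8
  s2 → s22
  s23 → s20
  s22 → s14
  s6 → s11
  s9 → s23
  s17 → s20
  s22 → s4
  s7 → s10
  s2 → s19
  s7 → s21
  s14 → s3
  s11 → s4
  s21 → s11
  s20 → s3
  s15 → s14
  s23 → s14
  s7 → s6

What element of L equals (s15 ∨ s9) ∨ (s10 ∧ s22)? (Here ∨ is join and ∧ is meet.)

s15

s15 ∨ s9 = s15
s10 ∧ s22 = s7
s15 ∨ s7 = s15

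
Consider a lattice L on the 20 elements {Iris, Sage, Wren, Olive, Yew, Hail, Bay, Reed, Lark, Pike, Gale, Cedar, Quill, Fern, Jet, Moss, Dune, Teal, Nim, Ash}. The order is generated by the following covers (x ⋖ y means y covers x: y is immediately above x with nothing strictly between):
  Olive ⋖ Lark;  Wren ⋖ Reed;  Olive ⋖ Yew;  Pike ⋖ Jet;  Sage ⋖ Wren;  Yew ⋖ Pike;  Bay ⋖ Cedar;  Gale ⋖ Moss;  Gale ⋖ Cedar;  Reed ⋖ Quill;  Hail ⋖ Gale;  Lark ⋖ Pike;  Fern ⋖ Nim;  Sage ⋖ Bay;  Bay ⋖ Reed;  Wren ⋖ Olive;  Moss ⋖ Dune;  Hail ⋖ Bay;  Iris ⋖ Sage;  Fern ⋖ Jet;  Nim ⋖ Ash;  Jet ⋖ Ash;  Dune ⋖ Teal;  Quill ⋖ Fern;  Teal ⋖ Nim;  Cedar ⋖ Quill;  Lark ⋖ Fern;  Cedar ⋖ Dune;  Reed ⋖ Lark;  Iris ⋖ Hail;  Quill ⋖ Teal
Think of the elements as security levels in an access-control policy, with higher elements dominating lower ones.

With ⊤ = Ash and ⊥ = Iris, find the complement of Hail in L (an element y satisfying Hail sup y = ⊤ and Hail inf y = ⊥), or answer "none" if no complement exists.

none

For every candidate y, either Hail ∨ y ≠ Ash or Hail ∧ y ≠ Iris; no complement exists.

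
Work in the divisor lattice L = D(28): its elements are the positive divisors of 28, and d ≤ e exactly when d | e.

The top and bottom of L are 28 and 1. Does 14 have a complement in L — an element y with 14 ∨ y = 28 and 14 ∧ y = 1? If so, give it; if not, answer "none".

none

For every candidate y, either 14 ∨ y ≠ 28 or 14 ∧ y ≠ 1; no complement exists.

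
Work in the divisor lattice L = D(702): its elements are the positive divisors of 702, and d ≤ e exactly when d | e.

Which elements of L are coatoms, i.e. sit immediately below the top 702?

The coatoms are exactly the elements covered by 702: 234, 351, 54.

234, 351, 54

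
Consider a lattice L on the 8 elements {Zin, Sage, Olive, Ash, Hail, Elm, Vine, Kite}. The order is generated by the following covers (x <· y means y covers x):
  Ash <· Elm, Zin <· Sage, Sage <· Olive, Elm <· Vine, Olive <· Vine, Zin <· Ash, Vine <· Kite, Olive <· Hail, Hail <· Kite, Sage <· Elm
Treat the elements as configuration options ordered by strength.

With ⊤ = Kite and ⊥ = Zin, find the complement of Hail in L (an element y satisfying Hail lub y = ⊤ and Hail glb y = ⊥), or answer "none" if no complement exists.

Need y with Hail ∨ y = Kite and Hail ∧ y = Zin.
Checking each element gives: Ash.

Ash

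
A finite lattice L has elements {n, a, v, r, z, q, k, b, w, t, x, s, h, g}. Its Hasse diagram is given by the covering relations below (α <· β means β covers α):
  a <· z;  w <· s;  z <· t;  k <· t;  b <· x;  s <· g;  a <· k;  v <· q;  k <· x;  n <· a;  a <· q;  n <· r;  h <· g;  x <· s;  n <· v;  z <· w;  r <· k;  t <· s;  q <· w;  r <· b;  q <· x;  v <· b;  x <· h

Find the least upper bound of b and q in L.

x

Common upper bounds of {b, q}: g, h, s, x.
The least among these is x.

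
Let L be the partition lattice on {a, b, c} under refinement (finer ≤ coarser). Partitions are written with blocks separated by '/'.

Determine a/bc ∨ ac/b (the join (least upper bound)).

Common upper bounds of {a/bc, ac/b}: abc.
The least among these is abc.

abc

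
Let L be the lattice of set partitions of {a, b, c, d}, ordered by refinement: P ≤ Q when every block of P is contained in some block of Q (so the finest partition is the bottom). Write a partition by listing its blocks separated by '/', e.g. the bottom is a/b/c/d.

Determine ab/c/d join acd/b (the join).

abcd

Common upper bounds of {ab/c/d, acd/b}: abcd.
The least among these is abcd.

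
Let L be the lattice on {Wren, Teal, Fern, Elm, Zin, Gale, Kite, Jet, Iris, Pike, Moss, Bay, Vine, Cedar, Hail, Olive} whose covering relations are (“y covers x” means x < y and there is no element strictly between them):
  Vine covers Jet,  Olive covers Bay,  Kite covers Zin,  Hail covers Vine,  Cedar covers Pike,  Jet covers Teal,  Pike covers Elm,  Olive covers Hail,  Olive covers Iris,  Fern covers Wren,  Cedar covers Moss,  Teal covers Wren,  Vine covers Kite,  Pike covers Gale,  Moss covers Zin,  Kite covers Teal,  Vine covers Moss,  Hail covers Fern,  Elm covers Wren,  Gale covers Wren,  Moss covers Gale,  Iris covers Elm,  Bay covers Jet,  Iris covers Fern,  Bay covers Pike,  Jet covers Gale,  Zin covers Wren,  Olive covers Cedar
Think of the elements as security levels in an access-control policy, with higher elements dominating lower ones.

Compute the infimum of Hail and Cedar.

Moss

Common lower bounds of {Hail, Cedar}: Gale, Moss, Wren, Zin.
The greatest among these is Moss.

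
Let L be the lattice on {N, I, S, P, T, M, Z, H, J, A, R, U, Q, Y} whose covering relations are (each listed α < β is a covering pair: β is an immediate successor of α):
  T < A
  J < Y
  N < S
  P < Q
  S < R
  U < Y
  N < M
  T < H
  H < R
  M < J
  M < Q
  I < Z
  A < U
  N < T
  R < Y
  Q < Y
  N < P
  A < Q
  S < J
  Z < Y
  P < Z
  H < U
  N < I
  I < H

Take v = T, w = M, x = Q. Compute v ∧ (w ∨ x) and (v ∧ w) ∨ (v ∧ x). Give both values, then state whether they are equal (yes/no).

T; T; yes

w ∨ x = Q, so v ∧ (w ∨ x) = T ∧ Q = T.
v ∧ w = N and v ∧ x = T, so (v ∧ w) ∨ (v ∧ x) = N ∨ T = T.
Equal: yes.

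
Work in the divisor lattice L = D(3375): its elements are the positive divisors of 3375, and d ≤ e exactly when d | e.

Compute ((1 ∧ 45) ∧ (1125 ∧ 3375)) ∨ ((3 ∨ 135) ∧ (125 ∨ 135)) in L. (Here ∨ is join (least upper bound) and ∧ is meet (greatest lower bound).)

1 ∧ 45 = 1
1125 ∧ 3375 = 1125
1 ∧ 1125 = 1
3 ∨ 135 = 135
125 ∨ 135 = 3375
135 ∧ 3375 = 135
1 ∨ 135 = 135

135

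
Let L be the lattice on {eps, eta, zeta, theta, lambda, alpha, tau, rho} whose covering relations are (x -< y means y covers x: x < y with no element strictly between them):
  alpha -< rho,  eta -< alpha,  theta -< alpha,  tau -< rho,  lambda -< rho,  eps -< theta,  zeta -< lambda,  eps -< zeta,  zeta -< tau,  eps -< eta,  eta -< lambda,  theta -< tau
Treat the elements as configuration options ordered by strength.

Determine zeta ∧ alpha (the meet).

eps

Common lower bounds of {zeta, alpha}: eps.
The greatest among these is eps.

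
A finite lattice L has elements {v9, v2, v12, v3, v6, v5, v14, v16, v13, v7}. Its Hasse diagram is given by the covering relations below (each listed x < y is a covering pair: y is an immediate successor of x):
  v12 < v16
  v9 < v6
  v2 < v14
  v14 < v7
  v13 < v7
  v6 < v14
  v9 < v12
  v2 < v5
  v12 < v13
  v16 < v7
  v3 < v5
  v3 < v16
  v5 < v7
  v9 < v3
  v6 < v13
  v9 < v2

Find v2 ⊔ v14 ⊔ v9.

v14

Common upper bounds of {v2, v14, v9}: v14, v7.
The least among these is v14.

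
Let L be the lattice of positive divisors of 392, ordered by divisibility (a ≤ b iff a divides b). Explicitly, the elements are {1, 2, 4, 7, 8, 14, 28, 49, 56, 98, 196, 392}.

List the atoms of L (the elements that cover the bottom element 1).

2, 7

The atoms are exactly the elements that cover 1: 2, 7.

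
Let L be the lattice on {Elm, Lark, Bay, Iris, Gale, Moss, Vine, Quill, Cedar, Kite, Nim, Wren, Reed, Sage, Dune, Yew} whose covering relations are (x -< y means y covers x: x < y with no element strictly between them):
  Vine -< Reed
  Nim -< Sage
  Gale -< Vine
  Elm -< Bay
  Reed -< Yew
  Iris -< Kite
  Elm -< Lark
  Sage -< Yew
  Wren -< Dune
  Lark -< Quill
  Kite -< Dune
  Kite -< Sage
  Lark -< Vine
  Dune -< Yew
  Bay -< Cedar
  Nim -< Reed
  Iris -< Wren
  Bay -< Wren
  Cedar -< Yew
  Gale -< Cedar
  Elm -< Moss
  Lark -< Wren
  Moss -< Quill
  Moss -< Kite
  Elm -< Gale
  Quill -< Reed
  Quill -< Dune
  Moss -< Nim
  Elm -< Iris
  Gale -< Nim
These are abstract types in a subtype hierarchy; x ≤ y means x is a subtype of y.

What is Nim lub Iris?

Common upper bounds of {Nim, Iris}: Sage, Yew.
The least among these is Sage.

Sage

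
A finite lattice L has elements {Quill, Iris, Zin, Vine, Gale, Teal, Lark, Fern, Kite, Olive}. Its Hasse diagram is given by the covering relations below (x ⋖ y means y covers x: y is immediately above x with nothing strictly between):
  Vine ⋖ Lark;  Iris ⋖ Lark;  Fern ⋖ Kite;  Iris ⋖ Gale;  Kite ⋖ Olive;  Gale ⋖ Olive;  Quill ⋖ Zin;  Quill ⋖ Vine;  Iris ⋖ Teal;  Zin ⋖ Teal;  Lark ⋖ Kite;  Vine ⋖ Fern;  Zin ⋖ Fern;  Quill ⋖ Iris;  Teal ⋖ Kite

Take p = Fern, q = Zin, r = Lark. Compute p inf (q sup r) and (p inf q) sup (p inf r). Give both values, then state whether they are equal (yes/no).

Fern; Fern; yes

q sup r = Kite, so p inf (q sup r) = Fern inf Kite = Fern.
p inf q = Zin and p inf r = Vine, so (p inf q) sup (p inf r) = Zin sup Vine = Fern.
Equal: yes.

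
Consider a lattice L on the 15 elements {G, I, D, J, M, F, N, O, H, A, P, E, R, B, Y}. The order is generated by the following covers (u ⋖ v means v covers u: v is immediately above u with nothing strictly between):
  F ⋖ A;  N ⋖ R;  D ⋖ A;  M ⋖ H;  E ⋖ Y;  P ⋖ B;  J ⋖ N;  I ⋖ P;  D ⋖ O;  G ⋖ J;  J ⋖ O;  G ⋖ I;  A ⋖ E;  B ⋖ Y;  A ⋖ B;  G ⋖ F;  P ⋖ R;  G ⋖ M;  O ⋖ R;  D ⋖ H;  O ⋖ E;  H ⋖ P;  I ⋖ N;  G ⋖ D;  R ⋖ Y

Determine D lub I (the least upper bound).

P

Common upper bounds of {D, I}: B, P, R, Y.
The least among these is P.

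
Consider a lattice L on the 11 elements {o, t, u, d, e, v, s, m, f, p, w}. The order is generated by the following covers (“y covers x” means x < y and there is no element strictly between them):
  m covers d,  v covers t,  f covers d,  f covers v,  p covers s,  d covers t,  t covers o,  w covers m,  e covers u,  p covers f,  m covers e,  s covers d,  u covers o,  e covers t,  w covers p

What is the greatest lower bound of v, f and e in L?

Common lower bounds of {v, f, e}: o, t.
The greatest among these is t.

t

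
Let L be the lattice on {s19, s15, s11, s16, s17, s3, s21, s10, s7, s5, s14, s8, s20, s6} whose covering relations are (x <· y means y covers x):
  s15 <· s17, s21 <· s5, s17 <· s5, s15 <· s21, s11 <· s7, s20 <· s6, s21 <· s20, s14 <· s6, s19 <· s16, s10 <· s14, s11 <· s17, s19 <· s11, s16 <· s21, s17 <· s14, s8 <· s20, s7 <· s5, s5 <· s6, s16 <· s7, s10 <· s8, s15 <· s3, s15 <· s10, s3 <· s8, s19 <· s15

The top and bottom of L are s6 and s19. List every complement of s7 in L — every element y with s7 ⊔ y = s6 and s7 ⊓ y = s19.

Need y with s7 ∨ y = s6 and s7 ∧ y = s19.
Checking each element gives: s10, s3, s8.

s10, s3, s8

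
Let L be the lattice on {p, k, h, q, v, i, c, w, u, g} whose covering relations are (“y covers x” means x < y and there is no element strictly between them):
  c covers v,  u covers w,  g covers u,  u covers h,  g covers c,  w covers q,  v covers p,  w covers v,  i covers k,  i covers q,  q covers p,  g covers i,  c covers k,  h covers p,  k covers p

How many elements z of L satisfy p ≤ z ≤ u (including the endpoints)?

The interval [p, u] = {h, p, q, u, v, w}, which has 6 elements.

6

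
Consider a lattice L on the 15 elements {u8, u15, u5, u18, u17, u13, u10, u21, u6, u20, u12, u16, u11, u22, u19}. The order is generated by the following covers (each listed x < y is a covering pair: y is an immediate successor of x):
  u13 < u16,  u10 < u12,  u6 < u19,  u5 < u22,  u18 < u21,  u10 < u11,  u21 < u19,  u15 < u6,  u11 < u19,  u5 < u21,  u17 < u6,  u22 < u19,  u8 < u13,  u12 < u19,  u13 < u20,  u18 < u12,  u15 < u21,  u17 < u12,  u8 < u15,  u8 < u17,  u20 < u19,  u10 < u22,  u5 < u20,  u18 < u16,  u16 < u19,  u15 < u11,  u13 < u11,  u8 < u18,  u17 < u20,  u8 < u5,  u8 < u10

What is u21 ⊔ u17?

Common upper bounds of {u21, u17}: u19.
The least among these is u19.

u19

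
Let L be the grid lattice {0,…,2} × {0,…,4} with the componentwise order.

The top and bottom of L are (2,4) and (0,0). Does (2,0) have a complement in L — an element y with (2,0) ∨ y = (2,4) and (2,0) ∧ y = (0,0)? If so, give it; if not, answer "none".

(0,4)

Need y with (2,0) ∨ y = (2,4) and (2,0) ∧ y = (0,0).
Checking each element gives: (0,4).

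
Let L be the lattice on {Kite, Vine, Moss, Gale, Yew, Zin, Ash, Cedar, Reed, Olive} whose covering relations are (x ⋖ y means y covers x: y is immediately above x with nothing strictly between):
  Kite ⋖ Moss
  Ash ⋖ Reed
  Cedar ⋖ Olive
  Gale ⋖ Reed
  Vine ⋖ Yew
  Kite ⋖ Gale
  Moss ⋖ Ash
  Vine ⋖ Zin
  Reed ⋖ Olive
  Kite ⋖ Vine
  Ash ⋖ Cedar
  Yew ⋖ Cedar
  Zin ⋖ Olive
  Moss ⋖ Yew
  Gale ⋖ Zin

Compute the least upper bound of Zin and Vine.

Common upper bounds of {Zin, Vine}: Olive, Zin.
The least among these is Zin.

Zin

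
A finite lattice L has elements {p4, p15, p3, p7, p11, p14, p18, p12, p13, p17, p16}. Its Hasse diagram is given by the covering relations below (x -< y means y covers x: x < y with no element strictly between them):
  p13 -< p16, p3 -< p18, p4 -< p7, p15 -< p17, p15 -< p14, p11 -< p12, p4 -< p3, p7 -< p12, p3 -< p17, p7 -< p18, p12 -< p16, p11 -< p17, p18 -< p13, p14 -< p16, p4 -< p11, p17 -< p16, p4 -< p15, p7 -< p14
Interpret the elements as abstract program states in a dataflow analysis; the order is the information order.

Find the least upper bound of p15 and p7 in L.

p14

Common upper bounds of {p15, p7}: p14, p16.
The least among these is p14.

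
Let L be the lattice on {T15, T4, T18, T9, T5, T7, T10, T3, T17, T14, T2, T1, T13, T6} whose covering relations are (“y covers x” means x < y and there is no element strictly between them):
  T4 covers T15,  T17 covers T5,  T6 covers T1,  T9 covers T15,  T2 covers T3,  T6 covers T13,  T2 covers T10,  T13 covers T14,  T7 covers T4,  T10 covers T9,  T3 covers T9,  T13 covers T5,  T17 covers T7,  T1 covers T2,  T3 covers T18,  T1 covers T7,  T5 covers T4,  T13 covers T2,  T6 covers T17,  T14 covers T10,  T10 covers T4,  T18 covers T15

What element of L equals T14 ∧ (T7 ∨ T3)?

T10

T7 ∨ T3 = T1
T14 ∧ T1 = T10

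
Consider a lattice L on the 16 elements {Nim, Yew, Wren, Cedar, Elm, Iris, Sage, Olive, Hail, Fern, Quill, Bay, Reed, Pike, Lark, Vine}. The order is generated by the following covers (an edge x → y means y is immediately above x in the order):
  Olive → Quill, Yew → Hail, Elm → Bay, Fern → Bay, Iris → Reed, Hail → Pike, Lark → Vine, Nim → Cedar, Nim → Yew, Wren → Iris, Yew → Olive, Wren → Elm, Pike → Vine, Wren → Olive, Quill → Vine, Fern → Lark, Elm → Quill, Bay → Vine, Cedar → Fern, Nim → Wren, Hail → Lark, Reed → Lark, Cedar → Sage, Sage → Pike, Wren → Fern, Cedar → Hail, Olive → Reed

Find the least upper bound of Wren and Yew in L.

Common upper bounds of {Wren, Yew}: Lark, Olive, Quill, Reed, Vine.
The least among these is Olive.

Olive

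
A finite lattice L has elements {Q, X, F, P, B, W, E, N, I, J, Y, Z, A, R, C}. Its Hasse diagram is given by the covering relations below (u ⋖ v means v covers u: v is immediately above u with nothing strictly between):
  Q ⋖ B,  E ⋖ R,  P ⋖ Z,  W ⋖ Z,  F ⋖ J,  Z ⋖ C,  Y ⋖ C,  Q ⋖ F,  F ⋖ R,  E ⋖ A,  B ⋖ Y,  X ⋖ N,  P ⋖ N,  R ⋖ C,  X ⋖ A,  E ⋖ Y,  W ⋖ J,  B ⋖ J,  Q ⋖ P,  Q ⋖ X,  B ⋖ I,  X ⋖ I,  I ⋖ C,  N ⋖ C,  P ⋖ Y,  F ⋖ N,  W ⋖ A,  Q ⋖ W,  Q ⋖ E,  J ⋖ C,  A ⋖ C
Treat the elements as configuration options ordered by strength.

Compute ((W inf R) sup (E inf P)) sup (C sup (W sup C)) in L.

C

W ∧ R = Q
E ∧ P = Q
Q ∨ Q = Q
W ∨ C = C
C ∨ C = C
Q ∨ C = C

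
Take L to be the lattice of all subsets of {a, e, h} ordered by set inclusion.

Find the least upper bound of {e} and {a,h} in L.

Under ⊆, join is union: {e} ∪ {a,h} = {a,e,h}.

{a,e,h}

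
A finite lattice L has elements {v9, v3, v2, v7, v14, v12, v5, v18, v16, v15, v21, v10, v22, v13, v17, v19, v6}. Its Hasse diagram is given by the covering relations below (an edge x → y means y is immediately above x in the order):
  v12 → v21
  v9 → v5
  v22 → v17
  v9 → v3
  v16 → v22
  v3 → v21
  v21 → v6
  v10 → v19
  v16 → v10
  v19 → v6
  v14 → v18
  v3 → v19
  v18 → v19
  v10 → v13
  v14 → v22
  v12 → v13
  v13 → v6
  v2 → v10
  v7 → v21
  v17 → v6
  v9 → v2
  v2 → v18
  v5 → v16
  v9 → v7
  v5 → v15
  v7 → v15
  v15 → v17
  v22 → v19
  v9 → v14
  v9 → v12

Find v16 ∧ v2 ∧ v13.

Common lower bounds of {v16, v2, v13}: v9.
The greatest among these is v9.

v9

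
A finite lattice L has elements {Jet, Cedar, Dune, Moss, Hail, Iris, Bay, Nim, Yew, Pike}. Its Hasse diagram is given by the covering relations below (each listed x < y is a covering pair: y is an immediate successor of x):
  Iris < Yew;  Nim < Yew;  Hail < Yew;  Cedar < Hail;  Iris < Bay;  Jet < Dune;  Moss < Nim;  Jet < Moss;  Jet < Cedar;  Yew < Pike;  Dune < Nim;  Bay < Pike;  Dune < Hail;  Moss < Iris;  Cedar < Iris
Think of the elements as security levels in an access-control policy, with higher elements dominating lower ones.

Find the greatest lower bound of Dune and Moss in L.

Jet

Common lower bounds of {Dune, Moss}: Jet.
The greatest among these is Jet.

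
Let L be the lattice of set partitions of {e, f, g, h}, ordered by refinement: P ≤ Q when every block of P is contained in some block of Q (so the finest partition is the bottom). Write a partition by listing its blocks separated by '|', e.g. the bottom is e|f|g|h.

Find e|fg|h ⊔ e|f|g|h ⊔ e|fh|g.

e|fgh

Common upper bounds of {e|fg|h, e|f|g|h, e|fh|g}: efgh, e|fgh.
The least among these is e|fgh.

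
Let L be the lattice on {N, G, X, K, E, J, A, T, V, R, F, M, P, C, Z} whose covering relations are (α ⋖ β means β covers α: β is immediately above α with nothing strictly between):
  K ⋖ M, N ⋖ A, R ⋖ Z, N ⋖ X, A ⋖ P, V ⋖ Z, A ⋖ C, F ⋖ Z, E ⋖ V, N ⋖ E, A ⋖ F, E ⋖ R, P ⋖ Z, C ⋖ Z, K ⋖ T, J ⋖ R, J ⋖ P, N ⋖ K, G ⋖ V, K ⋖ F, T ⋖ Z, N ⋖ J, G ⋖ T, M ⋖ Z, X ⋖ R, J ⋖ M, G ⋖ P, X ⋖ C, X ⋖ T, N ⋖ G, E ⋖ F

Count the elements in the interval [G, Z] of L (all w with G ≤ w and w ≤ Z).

The interval [G, Z] = {G, P, T, V, Z}, which has 5 elements.

5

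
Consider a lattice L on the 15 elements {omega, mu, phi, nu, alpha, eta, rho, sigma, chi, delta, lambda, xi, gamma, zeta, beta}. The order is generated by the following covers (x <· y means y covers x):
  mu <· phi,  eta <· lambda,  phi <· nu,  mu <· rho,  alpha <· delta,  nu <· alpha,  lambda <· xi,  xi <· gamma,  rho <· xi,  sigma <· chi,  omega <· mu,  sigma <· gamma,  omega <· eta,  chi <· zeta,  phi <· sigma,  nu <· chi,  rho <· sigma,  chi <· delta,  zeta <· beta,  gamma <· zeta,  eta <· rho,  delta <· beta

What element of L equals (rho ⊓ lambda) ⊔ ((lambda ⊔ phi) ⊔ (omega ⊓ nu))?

rho ∧ lambda = eta
lambda ∨ phi = gamma
omega ∧ nu = omega
gamma ∨ omega = gamma
eta ∨ gamma = gamma

gamma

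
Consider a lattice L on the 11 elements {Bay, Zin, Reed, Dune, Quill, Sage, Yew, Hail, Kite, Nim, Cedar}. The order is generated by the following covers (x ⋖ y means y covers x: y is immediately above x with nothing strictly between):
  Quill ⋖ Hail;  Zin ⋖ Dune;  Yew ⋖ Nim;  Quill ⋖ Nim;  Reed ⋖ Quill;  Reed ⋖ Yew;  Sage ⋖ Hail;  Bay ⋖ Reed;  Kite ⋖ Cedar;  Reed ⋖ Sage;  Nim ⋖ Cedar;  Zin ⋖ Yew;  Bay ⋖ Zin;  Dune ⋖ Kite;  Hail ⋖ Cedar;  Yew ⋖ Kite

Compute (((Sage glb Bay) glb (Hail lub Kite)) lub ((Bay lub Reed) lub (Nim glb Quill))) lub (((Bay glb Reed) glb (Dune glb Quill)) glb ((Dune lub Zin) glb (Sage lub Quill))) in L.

Sage ∧ Bay = Bay
Hail ∨ Kite = Cedar
Bay ∧ Cedar = Bay
Bay ∨ Reed = Reed
Nim ∧ Quill = Quill
Reed ∨ Quill = Quill
Bay ∨ Quill = Quill
Bay ∧ Reed = Bay
Dune ∧ Quill = Bay
Bay ∧ Bay = Bay
Dune ∨ Zin = Dune
Sage ∨ Quill = Hail
Dune ∧ Hail = Bay
Bay ∧ Bay = Bay
Quill ∨ Bay = Quill

Quill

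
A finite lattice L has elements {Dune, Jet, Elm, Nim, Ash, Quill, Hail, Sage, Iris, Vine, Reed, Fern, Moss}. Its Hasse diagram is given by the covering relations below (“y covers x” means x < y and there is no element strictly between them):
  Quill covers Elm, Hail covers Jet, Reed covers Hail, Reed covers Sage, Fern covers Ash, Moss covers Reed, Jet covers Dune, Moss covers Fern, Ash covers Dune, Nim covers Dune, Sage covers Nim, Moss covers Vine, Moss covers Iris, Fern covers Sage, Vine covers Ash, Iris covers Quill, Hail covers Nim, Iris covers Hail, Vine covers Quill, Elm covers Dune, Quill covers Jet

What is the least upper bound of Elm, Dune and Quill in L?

Common upper bounds of {Elm, Dune, Quill}: Iris, Moss, Quill, Vine.
The least among these is Quill.

Quill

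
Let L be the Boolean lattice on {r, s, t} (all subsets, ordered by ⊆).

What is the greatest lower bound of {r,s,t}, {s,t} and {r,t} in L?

Under ⊆, meet is intersection: {r,s,t} ∩ {s,t} ∩ {r,t} = {t}.

{t}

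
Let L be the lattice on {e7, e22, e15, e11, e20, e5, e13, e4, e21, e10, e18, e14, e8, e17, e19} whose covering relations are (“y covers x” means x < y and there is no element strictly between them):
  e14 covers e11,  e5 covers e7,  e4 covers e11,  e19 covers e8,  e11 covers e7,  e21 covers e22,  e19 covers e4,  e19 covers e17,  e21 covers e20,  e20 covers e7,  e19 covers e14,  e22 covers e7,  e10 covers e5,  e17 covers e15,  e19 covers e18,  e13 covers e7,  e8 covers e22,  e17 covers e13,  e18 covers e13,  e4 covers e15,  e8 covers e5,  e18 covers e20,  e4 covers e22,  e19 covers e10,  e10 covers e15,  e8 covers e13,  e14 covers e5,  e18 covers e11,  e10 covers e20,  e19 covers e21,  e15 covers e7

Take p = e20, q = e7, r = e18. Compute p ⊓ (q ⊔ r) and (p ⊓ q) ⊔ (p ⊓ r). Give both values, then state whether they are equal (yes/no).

q ⊔ r = e18, so p ⊓ (q ⊔ r) = e20 ⊓ e18 = e20.
p ⊓ q = e7 and p ⊓ r = e20, so (p ⊓ q) ⊔ (p ⊓ r) = e7 ⊔ e20 = e20.
Equal: yes.

e20; e20; yes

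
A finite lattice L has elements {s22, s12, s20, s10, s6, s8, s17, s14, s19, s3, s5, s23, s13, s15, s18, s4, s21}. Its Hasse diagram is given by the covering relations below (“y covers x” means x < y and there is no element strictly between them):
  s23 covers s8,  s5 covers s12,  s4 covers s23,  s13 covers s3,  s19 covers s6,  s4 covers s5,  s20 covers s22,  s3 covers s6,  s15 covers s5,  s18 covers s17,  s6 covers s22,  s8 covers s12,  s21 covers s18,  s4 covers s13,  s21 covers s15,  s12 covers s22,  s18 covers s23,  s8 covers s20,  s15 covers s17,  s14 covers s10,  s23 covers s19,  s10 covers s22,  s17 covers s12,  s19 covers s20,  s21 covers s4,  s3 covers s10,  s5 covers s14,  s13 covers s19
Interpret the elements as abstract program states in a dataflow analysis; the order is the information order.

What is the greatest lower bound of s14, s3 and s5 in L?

Common lower bounds of {s14, s3, s5}: s10, s22.
The greatest among these is s10.

s10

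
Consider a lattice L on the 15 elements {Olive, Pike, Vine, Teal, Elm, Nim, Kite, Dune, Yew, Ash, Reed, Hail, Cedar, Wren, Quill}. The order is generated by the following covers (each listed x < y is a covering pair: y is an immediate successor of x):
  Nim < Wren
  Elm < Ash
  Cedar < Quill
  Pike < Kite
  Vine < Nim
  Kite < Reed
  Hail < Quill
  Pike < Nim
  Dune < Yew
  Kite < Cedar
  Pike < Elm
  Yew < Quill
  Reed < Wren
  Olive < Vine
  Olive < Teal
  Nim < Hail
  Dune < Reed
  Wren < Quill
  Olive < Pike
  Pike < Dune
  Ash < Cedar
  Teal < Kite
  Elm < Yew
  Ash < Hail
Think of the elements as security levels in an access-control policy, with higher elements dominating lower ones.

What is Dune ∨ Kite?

Common upper bounds of {Dune, Kite}: Quill, Reed, Wren.
The least among these is Reed.

Reed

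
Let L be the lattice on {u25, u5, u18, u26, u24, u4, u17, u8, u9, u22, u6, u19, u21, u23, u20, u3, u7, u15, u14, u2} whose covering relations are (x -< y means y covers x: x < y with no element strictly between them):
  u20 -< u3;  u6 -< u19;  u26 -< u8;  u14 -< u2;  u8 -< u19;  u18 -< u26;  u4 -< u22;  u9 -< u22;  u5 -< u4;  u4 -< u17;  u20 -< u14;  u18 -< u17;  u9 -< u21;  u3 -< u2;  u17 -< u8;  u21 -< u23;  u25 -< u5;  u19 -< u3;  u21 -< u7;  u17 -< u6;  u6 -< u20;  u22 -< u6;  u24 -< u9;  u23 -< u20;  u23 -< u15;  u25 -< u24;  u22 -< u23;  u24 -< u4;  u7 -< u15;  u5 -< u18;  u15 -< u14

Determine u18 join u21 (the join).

Common upper bounds of {u18, u21}: u14, u2, u20, u3.
The least among these is u20.

u20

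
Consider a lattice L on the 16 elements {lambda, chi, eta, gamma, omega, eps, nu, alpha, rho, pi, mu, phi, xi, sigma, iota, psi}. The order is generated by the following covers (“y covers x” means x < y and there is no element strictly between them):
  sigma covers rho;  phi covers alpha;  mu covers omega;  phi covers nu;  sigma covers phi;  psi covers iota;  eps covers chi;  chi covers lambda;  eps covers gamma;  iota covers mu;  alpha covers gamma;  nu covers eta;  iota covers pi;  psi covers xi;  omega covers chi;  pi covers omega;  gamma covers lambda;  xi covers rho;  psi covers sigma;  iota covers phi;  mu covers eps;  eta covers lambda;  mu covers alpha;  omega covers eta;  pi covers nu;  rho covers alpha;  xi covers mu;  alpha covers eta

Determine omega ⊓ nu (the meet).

eta

Common lower bounds of {omega, nu}: eta, lambda.
The greatest among these is eta.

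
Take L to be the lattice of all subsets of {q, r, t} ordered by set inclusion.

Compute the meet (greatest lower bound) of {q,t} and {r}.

Under ⊆, meet is intersection: {q,t} ∩ {r} = ∅.

∅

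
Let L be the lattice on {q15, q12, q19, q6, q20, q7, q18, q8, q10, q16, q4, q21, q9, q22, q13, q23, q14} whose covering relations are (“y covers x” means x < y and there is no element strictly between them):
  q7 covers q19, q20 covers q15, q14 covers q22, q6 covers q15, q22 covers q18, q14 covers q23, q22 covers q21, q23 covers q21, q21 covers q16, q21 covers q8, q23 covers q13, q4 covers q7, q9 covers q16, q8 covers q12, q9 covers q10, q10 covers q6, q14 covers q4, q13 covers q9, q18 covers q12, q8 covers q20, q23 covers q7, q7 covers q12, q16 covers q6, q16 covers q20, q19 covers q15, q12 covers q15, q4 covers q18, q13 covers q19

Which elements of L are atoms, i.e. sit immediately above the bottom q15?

The atoms are exactly the elements that cover q15: q12, q19, q20, q6.

q12, q19, q20, q6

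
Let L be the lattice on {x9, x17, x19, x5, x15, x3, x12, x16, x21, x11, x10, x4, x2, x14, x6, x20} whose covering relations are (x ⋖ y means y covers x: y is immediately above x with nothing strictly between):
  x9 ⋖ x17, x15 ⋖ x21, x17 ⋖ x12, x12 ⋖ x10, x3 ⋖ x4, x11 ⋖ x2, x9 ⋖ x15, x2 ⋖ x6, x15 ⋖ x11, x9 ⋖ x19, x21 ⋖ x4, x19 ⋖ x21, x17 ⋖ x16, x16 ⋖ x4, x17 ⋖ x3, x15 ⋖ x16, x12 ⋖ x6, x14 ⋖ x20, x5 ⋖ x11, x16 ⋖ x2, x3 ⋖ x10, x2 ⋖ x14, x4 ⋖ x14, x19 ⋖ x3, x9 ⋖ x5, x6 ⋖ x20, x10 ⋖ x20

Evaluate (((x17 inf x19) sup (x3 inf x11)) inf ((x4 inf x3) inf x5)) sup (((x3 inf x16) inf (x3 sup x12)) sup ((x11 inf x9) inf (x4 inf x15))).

x17 ∧ x19 = x9
x3 ∧ x11 = x9
x9 ∨ x9 = x9
x4 ∧ x3 = x3
x3 ∧ x5 = x9
x9 ∧ x9 = x9
x3 ∧ x16 = x17
x3 ∨ x12 = x10
x17 ∧ x10 = x17
x11 ∧ x9 = x9
x4 ∧ x15 = x15
x9 ∧ x15 = x9
x17 ∨ x9 = x17
x9 ∨ x17 = x17

x17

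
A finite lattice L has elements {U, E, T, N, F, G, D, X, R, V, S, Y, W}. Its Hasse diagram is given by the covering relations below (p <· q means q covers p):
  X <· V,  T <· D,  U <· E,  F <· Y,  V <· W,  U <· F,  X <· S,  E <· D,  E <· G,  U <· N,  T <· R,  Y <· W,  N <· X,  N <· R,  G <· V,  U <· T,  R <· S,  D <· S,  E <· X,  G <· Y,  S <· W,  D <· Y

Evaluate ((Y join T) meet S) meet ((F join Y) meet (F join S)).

D

Y ∨ T = Y
Y ∧ S = D
F ∨ Y = Y
F ∨ S = W
Y ∧ W = Y
D ∧ Y = D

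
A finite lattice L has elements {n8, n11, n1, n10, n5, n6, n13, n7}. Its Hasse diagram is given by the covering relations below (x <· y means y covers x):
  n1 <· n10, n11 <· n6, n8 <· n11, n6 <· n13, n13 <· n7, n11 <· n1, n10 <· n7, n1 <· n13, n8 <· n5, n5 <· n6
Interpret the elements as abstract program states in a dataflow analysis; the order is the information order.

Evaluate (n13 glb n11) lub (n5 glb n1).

n11

n13 ∧ n11 = n11
n5 ∧ n1 = n8
n11 ∨ n8 = n11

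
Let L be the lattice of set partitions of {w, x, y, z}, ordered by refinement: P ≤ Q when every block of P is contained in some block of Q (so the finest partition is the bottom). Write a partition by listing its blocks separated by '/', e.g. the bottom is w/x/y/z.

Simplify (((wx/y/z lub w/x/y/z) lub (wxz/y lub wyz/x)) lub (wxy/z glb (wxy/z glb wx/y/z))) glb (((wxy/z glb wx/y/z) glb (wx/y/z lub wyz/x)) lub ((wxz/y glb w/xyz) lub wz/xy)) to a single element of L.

wx/y/z ∨ w/x/y/z = wx/y/z
wxz/y ∨ wyz/x = wxyz
wx/y/z ∨ wxyz = wxyz
wxy/z ∧ wx/y/z = wx/y/z
wxy/z ∧ wx/y/z = wx/y/z
wxyz ∨ wx/y/z = wxyz
wxy/z ∧ wx/y/z = wx/y/z
wx/y/z ∨ wyz/x = wxyz
wx/y/z ∧ wxyz = wx/y/z
wxz/y ∧ w/xyz = w/xz/y
w/xz/y ∨ wz/xy = wxyz
wx/y/z ∨ wxyz = wxyz
wxyz ∧ wxyz = wxyz

wxyz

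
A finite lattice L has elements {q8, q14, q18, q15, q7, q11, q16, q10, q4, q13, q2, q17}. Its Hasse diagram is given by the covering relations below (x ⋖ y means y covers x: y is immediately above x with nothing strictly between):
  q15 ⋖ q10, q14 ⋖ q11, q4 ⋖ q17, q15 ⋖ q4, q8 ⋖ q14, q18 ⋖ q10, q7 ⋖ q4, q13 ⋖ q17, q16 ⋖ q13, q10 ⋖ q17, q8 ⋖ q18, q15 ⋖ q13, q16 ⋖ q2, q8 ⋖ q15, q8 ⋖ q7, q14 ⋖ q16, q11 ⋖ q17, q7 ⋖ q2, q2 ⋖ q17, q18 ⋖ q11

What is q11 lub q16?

q17

Common upper bounds of {q11, q16}: q17.
The least among these is q17.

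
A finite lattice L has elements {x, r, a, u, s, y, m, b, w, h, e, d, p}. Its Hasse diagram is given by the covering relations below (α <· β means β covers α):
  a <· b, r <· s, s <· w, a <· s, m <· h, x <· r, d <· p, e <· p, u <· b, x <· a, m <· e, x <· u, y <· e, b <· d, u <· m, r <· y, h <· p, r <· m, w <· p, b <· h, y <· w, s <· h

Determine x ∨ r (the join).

r

Common upper bounds of {x, r}: e, h, m, p, r, s, w, y.
The least among these is r.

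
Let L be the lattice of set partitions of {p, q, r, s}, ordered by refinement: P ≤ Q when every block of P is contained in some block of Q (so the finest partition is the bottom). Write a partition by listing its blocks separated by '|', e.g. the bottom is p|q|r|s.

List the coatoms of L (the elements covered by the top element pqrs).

pqr|s, pqs|r, pq|rs, prs|q, pr|qs, ps|qr, p|qrs

The coatoms are exactly the elements covered by pqrs: pqr|s, pqs|r, pq|rs, prs|q, pr|qs, ps|qr, p|qrs.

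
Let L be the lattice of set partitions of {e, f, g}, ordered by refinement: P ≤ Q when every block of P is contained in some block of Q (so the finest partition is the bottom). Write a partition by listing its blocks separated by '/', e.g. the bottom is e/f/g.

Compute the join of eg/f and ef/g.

The join of eg/f and ef/g merges any blocks that overlap across the partitions, giving efg.

efg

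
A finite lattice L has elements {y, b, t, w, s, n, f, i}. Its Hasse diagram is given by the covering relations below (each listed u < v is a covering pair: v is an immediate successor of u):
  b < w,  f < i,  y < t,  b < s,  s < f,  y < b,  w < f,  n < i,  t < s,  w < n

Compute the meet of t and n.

y

Common lower bounds of {t, n}: y.
The greatest among these is y.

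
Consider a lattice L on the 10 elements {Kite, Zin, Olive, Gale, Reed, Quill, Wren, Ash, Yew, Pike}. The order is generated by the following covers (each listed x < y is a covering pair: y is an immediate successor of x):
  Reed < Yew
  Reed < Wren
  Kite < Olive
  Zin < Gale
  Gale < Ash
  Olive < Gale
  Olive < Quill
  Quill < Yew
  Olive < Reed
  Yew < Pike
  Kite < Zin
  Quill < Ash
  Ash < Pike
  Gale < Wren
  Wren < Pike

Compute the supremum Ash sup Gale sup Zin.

Ash

Common upper bounds of {Ash, Gale, Zin}: Ash, Pike.
The least among these is Ash.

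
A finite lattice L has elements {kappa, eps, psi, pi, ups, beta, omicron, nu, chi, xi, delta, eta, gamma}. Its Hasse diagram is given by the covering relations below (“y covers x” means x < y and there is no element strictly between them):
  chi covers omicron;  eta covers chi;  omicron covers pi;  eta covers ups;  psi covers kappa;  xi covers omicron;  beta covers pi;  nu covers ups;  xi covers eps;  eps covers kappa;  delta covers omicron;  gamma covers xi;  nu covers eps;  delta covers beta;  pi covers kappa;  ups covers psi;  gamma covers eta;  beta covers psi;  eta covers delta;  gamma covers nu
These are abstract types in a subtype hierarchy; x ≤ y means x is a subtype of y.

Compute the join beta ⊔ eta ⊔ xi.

Common upper bounds of {beta, eta, xi}: gamma.
The least among these is gamma.

gamma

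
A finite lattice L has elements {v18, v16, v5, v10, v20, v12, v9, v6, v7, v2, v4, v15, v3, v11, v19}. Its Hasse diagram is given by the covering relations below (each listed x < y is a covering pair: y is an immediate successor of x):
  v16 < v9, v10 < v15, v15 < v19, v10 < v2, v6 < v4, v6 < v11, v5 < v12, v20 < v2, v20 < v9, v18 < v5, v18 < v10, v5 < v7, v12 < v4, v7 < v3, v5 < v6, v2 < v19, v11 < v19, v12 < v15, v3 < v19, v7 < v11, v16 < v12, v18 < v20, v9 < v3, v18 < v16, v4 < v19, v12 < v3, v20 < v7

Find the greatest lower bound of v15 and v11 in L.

Common lower bounds of {v15, v11}: v18, v5.
The greatest among these is v5.

v5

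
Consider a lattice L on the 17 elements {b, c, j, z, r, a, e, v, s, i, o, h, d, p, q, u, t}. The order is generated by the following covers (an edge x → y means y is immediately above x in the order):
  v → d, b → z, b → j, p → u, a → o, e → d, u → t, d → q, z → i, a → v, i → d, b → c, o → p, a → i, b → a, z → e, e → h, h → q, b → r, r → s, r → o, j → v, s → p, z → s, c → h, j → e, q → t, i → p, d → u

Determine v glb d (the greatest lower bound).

Common lower bounds of {v, d}: a, b, j, v.
The greatest among these is v.

v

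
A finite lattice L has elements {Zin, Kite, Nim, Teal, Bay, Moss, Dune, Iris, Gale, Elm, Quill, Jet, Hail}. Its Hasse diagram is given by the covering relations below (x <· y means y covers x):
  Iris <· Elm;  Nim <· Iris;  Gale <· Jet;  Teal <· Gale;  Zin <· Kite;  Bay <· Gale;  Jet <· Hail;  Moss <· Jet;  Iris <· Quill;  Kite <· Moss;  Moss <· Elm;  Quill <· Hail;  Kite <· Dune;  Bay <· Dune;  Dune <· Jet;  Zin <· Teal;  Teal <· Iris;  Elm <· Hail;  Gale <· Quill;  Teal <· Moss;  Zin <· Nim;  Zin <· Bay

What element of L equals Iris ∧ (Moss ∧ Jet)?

Moss ∧ Jet = Moss
Iris ∧ Moss = Teal

Teal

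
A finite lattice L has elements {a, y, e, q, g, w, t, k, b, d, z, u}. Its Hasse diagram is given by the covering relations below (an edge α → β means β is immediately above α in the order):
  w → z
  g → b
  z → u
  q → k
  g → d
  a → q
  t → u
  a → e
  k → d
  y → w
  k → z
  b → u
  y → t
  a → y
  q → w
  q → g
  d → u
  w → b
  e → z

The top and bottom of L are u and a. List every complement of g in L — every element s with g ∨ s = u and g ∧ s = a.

Need s with g ∨ s = u and g ∧ s = a.
Checking each element gives: e, t.

e, t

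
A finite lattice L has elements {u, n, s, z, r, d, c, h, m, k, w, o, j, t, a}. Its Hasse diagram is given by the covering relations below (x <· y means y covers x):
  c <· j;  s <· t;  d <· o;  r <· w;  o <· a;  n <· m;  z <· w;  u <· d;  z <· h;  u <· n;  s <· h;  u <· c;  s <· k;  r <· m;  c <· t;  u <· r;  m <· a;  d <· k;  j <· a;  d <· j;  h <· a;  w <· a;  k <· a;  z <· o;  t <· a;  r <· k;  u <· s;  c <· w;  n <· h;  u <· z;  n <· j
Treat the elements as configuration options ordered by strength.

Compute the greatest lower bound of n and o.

Common lower bounds of {n, o}: u.
The greatest among these is u.

u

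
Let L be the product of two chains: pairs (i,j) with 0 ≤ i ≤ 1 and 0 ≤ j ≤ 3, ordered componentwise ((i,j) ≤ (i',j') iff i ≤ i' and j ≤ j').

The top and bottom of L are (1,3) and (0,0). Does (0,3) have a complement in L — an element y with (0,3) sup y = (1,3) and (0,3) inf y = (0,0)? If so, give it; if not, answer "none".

(1,0)

Need y with (0,3) ∨ y = (1,3) and (0,3) ∧ y = (0,0).
Checking each element gives: (1,0).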